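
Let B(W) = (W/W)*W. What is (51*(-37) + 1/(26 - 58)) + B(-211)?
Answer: -67137/32 ≈ -2098.0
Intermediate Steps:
B(W) = W (B(W) = 1*W = W)
(51*(-37) + 1/(26 - 58)) + B(-211) = (51*(-37) + 1/(26 - 58)) - 211 = (-1887 + 1/(-32)) - 211 = (-1887 - 1/32) - 211 = -60385/32 - 211 = -67137/32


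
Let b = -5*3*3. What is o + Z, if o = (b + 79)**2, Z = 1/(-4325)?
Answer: 4999699/4325 ≈ 1156.0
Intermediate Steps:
b = -45 (b = -15*3 = -45)
Z = -1/4325 ≈ -0.00023121
o = 1156 (o = (-45 + 79)**2 = 34**2 = 1156)
o + Z = 1156 - 1/4325 = 4999699/4325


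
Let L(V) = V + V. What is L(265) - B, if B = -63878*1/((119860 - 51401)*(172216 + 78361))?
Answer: 9091753010668/17154250843 ≈ 530.00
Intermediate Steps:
L(V) = 2*V
B = -63878/17154250843 (B = -63878/(250577*68459) = -63878/17154250843 ≈ -3.7237e-6)
L(265) - B = 2*265 - 1*(-63878/17154250843) = 530 + 63878/17154250843 = 9091753010668/17154250843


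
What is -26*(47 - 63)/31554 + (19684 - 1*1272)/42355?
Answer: 299295964/668234835 ≈ 0.44789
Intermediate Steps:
-26*(47 - 63)/31554 + (19684 - 1*1272)/42355 = -26*(-16)*(1/31554) + (19684 - 1272)*(1/42355) = 416*(1/31554) + 18412*(1/42355) = 208/15777 + 18412/42355 = 299295964/668234835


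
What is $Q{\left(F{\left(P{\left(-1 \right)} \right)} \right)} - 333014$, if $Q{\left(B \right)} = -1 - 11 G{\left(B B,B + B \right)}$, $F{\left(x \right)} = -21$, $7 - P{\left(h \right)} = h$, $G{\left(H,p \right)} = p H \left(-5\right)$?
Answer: $-1351725$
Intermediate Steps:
$G{\left(H,p \right)} = - 5 H p$ ($G{\left(H,p \right)} = H p \left(-5\right) = - 5 H p$)
$P{\left(h \right)} = 7 - h$
$Q{\left(B \right)} = -1 + 110 B^{3}$ ($Q{\left(B \right)} = -1 - 11 \left(- 5 B B \left(B + B\right)\right) = -1 - 11 \left(- 5 B^{2} \cdot 2 B\right) = -1 - 11 \left(- 10 B^{3}\right) = -1 + 110 B^{3}$)
$Q{\left(F{\left(P{\left(-1 \right)} \right)} \right)} - 333014 = \left(-1 + 110 \left(-21\right)^{3}\right) - 333014 = \left(-1 + 110 \left(-9261\right)\right) - 333014 = \left(-1 - 1018710\right) - 333014 = -1018711 - 333014 = -1351725$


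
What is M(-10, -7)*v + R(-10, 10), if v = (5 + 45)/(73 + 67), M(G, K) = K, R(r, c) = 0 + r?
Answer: -25/2 ≈ -12.500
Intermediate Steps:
R(r, c) = r
v = 5/14 (v = 50/140 = 50*(1/140) = 5/14 ≈ 0.35714)
M(-10, -7)*v + R(-10, 10) = -7*5/14 - 10 = -5/2 - 10 = -25/2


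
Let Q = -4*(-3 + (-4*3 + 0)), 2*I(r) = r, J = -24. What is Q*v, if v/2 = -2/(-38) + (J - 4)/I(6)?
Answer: -21160/19 ≈ -1113.7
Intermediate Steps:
I(r) = r/2
Q = 60 (Q = -4*(-3 + (-12 + 0)) = -4*(-3 - 12) = -4*(-15) = 60)
v = -1058/57 (v = 2*(-2/(-38) + (-24 - 4)/(((1/2)*6))) = 2*(-2*(-1/38) - 28/3) = 2*(1/19 - 28*1/3) = 2*(1/19 - 28/3) = 2*(-529/57) = -1058/57 ≈ -18.561)
Q*v = 60*(-1058/57) = -21160/19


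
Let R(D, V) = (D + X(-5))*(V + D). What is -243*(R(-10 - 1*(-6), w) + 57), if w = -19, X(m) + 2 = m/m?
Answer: -41796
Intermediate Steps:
X(m) = -1 (X(m) = -2 + m/m = -2 + 1 = -1)
R(D, V) = (-1 + D)*(D + V) (R(D, V) = (D - 1)*(V + D) = (-1 + D)*(D + V))
-243*(R(-10 - 1*(-6), w) + 57) = -243*(((-10 - 1*(-6))**2 - (-10 - 1*(-6)) - 1*(-19) + (-10 - 1*(-6))*(-19)) + 57) = -243*(((-10 + 6)**2 - (-10 + 6) + 19 + (-10 + 6)*(-19)) + 57) = -243*(((-4)**2 - 1*(-4) + 19 - 4*(-19)) + 57) = -243*((16 + 4 + 19 + 76) + 57) = -243*(115 + 57) = -243*172 = -41796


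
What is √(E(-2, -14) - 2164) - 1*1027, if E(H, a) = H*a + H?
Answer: -1027 + I*√2138 ≈ -1027.0 + 46.239*I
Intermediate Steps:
E(H, a) = H + H*a
√(E(-2, -14) - 2164) - 1*1027 = √(-2*(1 - 14) - 2164) - 1*1027 = √(-2*(-13) - 2164) - 1027 = √(26 - 2164) - 1027 = √(-2138) - 1027 = I*√2138 - 1027 = -1027 + I*√2138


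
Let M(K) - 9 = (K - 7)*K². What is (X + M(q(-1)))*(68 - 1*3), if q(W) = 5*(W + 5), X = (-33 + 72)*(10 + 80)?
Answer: 566735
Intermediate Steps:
X = 3510 (X = 39*90 = 3510)
q(W) = 25 + 5*W (q(W) = 5*(5 + W) = 25 + 5*W)
M(K) = 9 + K²*(-7 + K) (M(K) = 9 + (K - 7)*K² = 9 + (-7 + K)*K² = 9 + K²*(-7 + K))
(X + M(q(-1)))*(68 - 1*3) = (3510 + (9 + (25 + 5*(-1))³ - 7*(25 + 5*(-1))²))*(68 - 1*3) = (3510 + (9 + (25 - 5)³ - 7*(25 - 5)²))*(68 - 3) = (3510 + (9 + 20³ - 7*20²))*65 = (3510 + (9 + 8000 - 7*400))*65 = (3510 + (9 + 8000 - 2800))*65 = (3510 + 5209)*65 = 8719*65 = 566735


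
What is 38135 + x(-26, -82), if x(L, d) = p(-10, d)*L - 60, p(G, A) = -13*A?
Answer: 10359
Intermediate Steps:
x(L, d) = -60 - 13*L*d (x(L, d) = (-13*d)*L - 60 = -13*L*d - 60 = -60 - 13*L*d)
38135 + x(-26, -82) = 38135 + (-60 - 13*(-26)*(-82)) = 38135 + (-60 - 27716) = 38135 - 27776 = 10359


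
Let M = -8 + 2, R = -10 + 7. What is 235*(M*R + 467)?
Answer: 113975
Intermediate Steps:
R = -3
M = -6
235*(M*R + 467) = 235*(-6*(-3) + 467) = 235*(18 + 467) = 235*485 = 113975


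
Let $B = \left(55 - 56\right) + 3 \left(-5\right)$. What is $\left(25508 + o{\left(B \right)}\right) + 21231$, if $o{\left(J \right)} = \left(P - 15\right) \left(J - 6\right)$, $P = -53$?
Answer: $48235$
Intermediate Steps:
$B = -16$ ($B = -1 - 15 = -16$)
$o{\left(J \right)} = 408 - 68 J$ ($o{\left(J \right)} = \left(-53 - 15\right) \left(J - 6\right) = - 68 \left(-6 + J\right) = 408 - 68 J$)
$\left(25508 + o{\left(B \right)}\right) + 21231 = \left(25508 + \left(408 - -1088\right)\right) + 21231 = \left(25508 + \left(408 + 1088\right)\right) + 21231 = \left(25508 + 1496\right) + 21231 = 27004 + 21231 = 48235$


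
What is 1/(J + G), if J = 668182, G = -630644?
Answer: 1/37538 ≈ 2.6640e-5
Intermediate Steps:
1/(J + G) = 1/(668182 - 630644) = 1/37538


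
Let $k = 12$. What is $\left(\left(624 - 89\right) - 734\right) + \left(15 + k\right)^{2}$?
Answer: $530$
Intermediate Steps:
$\left(\left(624 - 89\right) - 734\right) + \left(15 + k\right)^{2} = \left(\left(624 - 89\right) - 734\right) + \left(15 + 12\right)^{2} = \left(\left(624 - 89\right) - 734\right) + 27^{2} = \left(535 - 734\right) + 729 = -199 + 729 = 530$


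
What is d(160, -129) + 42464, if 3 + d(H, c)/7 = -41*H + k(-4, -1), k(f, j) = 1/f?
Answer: -13915/4 ≈ -3478.8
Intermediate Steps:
d(H, c) = -91/4 - 287*H (d(H, c) = -21 + 7*(-41*H + 1/(-4)) = -21 + 7*(-41*H - ¼) = -21 + 7*(-¼ - 41*H) = -21 + (-7/4 - 287*H) = -91/4 - 287*H)
d(160, -129) + 42464 = (-91/4 - 287*160) + 42464 = (-91/4 - 45920) + 42464 = -183771/4 + 42464 = -13915/4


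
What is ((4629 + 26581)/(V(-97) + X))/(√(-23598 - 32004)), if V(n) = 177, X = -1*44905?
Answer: 15605*I*√6178/414494376 ≈ 0.0029592*I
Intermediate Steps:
X = -44905
((4629 + 26581)/(V(-97) + X))/(√(-23598 - 32004)) = ((4629 + 26581)/(177 - 44905))/(√(-23598 - 32004)) = (31210/(-44728))/(√(-55602)) = (31210*(-1/44728))/((3*I*√6178)) = -(-15605)*I*√6178/414494376 = 15605*I*√6178/414494376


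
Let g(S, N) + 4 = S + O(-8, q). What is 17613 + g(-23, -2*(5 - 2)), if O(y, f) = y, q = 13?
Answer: 17578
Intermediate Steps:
g(S, N) = -12 + S (g(S, N) = -4 + (S - 8) = -4 + (-8 + S) = -12 + S)
17613 + g(-23, -2*(5 - 2)) = 17613 + (-12 - 23) = 17613 - 35 = 17578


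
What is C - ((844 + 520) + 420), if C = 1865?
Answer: 81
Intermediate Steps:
C - ((844 + 520) + 420) = 1865 - ((844 + 520) + 420) = 1865 - (1364 + 420) = 1865 - 1*1784 = 1865 - 1784 = 81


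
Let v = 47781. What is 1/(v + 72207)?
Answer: 1/119988 ≈ 8.3342e-6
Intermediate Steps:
1/(v + 72207) = 1/(47781 + 72207) = 1/119988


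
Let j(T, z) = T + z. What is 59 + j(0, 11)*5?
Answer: 114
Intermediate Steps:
59 + j(0, 11)*5 = 59 + (0 + 11)*5 = 59 + 11*5 = 59 + 55 = 114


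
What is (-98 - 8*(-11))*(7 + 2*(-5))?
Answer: 30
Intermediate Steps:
(-98 - 8*(-11))*(7 + 2*(-5)) = (-98 + 88)*(7 - 10) = -10*(-3) = 30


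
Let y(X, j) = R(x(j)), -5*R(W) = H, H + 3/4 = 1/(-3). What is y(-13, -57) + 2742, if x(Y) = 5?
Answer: 164533/60 ≈ 2742.2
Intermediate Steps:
H = -13/12 (H = -¾ + 1/(-3) = -¾ - ⅓ = -13/12 ≈ -1.0833)
R(W) = 13/60 (R(W) = -⅕*(-13/12) = 13/60)
y(X, j) = 13/60
y(-13, -57) + 2742 = 13/60 + 2742 = 164533/60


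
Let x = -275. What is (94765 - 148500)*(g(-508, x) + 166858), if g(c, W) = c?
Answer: -8938817250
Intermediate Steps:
(94765 - 148500)*(g(-508, x) + 166858) = (94765 - 148500)*(-508 + 166858) = -53735*166350 = -8938817250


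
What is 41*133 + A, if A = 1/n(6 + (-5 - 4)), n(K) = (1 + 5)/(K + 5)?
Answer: 16360/3 ≈ 5453.3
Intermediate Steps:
n(K) = 6/(5 + K)
A = 1/3 (A = 1/(6/(5 + (6 + (-5 - 4)))) = 1/(6/(5 + (6 - 9))) = 1/(6/(5 - 3)) = 1/(6/2) = 1/(6*(1/2)) = 1/3 ≈ 0.33333)
41*133 + A = 41*133 + 1/3 = 5453 + 1/3 = 16360/3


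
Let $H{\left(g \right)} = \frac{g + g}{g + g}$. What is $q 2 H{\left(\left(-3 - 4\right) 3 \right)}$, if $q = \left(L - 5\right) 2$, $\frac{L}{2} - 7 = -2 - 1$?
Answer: $12$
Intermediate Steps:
$L = 8$ ($L = 14 + 2 \left(-2 - 1\right) = 14 + 2 \left(-3\right) = 14 - 6 = 8$)
$q = 6$ ($q = \left(8 - 5\right) 2 = 3 \cdot 2 = 6$)
$H{\left(g \right)} = 1$ ($H{\left(g \right)} = \frac{2 g}{2 g} = 2 g \frac{1}{2 g} = 1$)
$q 2 H{\left(\left(-3 - 4\right) 3 \right)} = 6 \cdot 2 \cdot 1 = 12 \cdot 1 = 12$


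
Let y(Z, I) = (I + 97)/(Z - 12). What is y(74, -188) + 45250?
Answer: 2805409/62 ≈ 45249.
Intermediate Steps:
y(Z, I) = (97 + I)/(-12 + Z)
y(74, -188) + 45250 = (97 - 188)/(-12 + 74) + 45250 = -91/62 + 45250 = 2805409/62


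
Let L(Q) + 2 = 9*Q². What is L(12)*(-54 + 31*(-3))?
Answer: -190218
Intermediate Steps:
L(Q) = -2 + 9*Q²
L(12)*(-54 + 31*(-3)) = (-2 + 9*12²)*(-54 + 31*(-3)) = (-2 + 9*144)*(-54 - 93) = (-2 + 1296)*(-147) = 1294*(-147) = -190218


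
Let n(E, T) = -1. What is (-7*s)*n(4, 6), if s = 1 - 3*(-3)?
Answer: 70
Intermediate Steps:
s = 10 (s = 1 + 9 = 10)
(-7*s)*n(4, 6) = -7*10*(-1) = -70*(-1) = 70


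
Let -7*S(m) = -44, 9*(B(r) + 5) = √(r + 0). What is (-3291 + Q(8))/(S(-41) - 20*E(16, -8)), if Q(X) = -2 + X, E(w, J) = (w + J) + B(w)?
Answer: 206955/3944 ≈ 52.473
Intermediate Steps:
B(r) = -5 + √r/9 (B(r) = -5 + √(r + 0)/9 = -5 + √r/9)
S(m) = 44/7 (S(m) = -⅐*(-44) = 44/7)
E(w, J) = -5 + J + w + √w/9 (E(w, J) = (w + J) + (-5 + √w/9) = (J + w) + (-5 + √w/9) = -5 + J + w + √w/9)
(-3291 + Q(8))/(S(-41) - 20*E(16, -8)) = (-3291 + (-2 + 8))/(44/7 - 20*(-5 - 8 + 16 + √16/9)) = (-3291 + 6)/(44/7 - 20*(-5 - 8 + 16 + (⅑)*4)) = -3285/(44/7 - 20*(-5 - 8 + 16 + 4/9)) = -3285/(44/7 - 20*31/9) = -3285/(44/7 - 620/9) = -3285/(-3944/63) = -3285*(-63/3944) = 206955/3944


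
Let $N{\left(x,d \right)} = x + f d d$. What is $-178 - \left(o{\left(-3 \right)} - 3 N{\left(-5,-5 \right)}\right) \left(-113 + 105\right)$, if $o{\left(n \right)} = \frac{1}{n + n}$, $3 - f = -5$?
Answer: $- \frac{14578}{3} \approx -4859.3$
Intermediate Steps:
$f = 8$ ($f = 3 - -5 = 3 + 5 = 8$)
$o{\left(n \right)} = \frac{1}{2 n}$
$N{\left(x,d \right)} = x + 8 d^{2}$ ($N{\left(x,d \right)} = x + 8 d d = x + 8 d^{2}$)
$-178 - \left(o{\left(-3 \right)} - 3 N{\left(-5,-5 \right)}\right) \left(-113 + 105\right) = -178 - \left(\frac{1}{2 \left(-3\right)} - 3 \left(-5 + 8 \left(-5\right)^{2}\right)\right) \left(-113 + 105\right) = -178 - \left(\frac{1}{2} \left(- \frac{1}{3}\right) - 3 \left(-5 + 8 \cdot 25\right)\right) \left(-8\right) = -178 - \left(- \frac{1}{6} - 3 \left(-5 + 200\right)\right) \left(-8\right) = -178 - \left(- \frac{1}{6} - 585\right) \left(-8\right) = -178 - \left(- \frac{3511}{6}\right) \left(-8\right) = -178 - \frac{14044}{3} = - \frac{14578}{3}$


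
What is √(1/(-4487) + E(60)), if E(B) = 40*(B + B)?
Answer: √96639206713/4487 ≈ 69.282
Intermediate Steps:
E(B) = 80*B (E(B) = 40*(2*B) = 80*B)
√(1/(-4487) + E(60)) = √(1/(-4487) + 80*60) = √(-1/4487 + 4800) = √(21537599/4487) = √96639206713/4487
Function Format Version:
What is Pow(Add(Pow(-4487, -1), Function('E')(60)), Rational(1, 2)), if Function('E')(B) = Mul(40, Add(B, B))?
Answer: Mul(Rational(1, 4487), Pow(96639206713, Rational(1, 2))) ≈ 69.282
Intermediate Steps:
Function('E')(B) = Mul(80, B) (Function('E')(B) = Mul(40, Mul(2, B)) = Mul(80, B))
Pow(Add(Pow(-4487, -1), Function('E')(60)), Rational(1, 2)) = Pow(Add(Pow(-4487, -1), Mul(80, 60)), Rational(1, 2)) = Pow(Add(Rational(-1, 4487), 4800), Rational(1, 2)) = Pow(Rational(21537599, 4487), Rational(1, 2)) = Mul(Rational(1, 4487), Pow(96639206713, Rational(1, 2)))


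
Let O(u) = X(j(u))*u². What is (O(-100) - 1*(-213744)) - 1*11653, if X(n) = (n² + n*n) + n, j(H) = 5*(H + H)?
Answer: 19990202091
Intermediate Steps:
j(H) = 10*H (j(H) = 5*(2*H) = 10*H)
X(n) = n + 2*n² (X(n) = (n² + n²) + n = 2*n² + n = n + 2*n²)
O(u) = 10*u³*(1 + 20*u) (O(u) = ((10*u)*(1 + 2*(10*u)))*u² = ((10*u)*(1 + 20*u))*u² = (10*u*(1 + 20*u))*u² = 10*u³*(1 + 20*u))
(O(-100) - 1*(-213744)) - 1*11653 = ((-100)³*(10 + 200*(-100)) - 1*(-213744)) - 1*11653 = (-1000000*(10 - 20000) + 213744) - 11653 = (-1000000*(-19990) + 213744) - 11653 = (19990000000 + 213744) - 11653 = 19990213744 - 11653 = 19990202091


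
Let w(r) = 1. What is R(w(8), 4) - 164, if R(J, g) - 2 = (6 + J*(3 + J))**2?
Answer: -62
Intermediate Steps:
R(J, g) = 2 + (6 + J*(3 + J))**2
R(w(8), 4) - 164 = (2 + (6 + 1**2 + 3*1)**2) - 164 = (2 + (6 + 1 + 3)**2) - 164 = (2 + 10**2) - 164 = (2 + 100) - 164 = 102 - 164 = -62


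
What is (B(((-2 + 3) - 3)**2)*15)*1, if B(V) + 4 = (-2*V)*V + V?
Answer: -480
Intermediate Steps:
B(V) = -4 + V - 2*V**2 (B(V) = -4 + ((-2*V)*V + V) = -4 + (-2*V**2 + V) = -4 + (V - 2*V**2) = -4 + V - 2*V**2)
(B(((-2 + 3) - 3)**2)*15)*1 = ((-4 + ((-2 + 3) - 3)**2 - 2*((-2 + 3) - 3)**4)*15)*1 = ((-4 + (1 - 3)**2 - 2*(1 - 3)**4)*15)*1 = ((-4 + (-2)**2 - 2*((-2)**2)**2)*15)*1 = ((-4 + 4 - 2*4**2)*15)*1 = ((-4 + 4 - 2*16)*15)*1 = ((-4 + 4 - 32)*15)*1 = -32*15*1 = -480*1 = -480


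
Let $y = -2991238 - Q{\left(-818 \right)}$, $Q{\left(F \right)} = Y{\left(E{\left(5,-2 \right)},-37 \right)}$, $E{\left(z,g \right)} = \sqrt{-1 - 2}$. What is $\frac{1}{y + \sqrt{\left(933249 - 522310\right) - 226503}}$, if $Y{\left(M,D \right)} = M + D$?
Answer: $- \frac{1}{2991201 - 14 \sqrt{941} + i \sqrt{3}} \approx -3.3436 \cdot 10^{-7} + 1.9364 \cdot 10^{-13} i$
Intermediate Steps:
$E{\left(z,g \right)} = i \sqrt{3}$ ($E{\left(z,g \right)} = \sqrt{-3} = i \sqrt{3}$)
$Y{\left(M,D \right)} = D + M$
$Q{\left(F \right)} = -37 + i \sqrt{3}$
$y = -2991201 - i \sqrt{3}$ ($y = -2991238 - \left(-37 + i \sqrt{3}\right) = -2991238 + \left(37 - i \sqrt{3}\right) = -2991201 - i \sqrt{3} \approx -2.9912 \cdot 10^{6} - 1.732 i$)
$\frac{1}{y + \sqrt{\left(933249 - 522310\right) - 226503}} = \frac{1}{\left(-2991201 - i \sqrt{3}\right) + \sqrt{\left(933249 - 522310\right) - 226503}} = \frac{1}{\left(-2991201 - i \sqrt{3}\right) + \sqrt{410939 - 226503}} = \frac{1}{\left(-2991201 - i \sqrt{3}\right) + \sqrt{184436}} = \frac{1}{\left(-2991201 - i \sqrt{3}\right) + 14 \sqrt{941}} = \frac{1}{-2991201 + 14 \sqrt{941} - i \sqrt{3}}$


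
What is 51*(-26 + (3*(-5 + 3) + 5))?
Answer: -1377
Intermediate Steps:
51*(-26 + (3*(-5 + 3) + 5)) = 51*(-26 + (3*(-2) + 5)) = 51*(-26 + (-6 + 5)) = 51*(-26 - 1) = 51*(-27) = -1377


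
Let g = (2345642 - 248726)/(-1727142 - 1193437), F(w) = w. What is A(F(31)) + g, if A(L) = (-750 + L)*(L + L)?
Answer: -130195667578/2920579 ≈ -44579.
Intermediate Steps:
A(L) = 2*L*(-750 + L) (A(L) = (-750 + L)*(2*L) = 2*L*(-750 + L))
g = -2096916/2920579 (g = 2096916/(-2920579) = 2096916*(-1/2920579) = -2096916/2920579 ≈ -0.71798)
A(F(31)) + g = 2*31*(-750 + 31) - 2096916/2920579 = 2*31*(-719) - 2096916/2920579 = -44578 - 2096916/2920579 = -130195667578/2920579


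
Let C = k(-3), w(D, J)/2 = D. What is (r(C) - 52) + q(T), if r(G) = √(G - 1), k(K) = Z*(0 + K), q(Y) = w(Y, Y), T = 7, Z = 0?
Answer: -38 + I ≈ -38.0 + 1.0*I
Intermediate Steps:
w(D, J) = 2*D
q(Y) = 2*Y
k(K) = 0 (k(K) = 0*(0 + K) = 0*K = 0)
C = 0
r(G) = √(-1 + G)
(r(C) - 52) + q(T) = (√(-1 + 0) - 52) + 2*7 = (√(-1) - 52) + 14 = (I - 52) + 14 = (-52 + I) + 14 = -38 + I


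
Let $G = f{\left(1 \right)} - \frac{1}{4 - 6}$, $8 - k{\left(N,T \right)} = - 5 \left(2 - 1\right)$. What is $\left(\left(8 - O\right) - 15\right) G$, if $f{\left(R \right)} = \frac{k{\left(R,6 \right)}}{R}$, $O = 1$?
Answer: $-108$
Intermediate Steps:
$k{\left(N,T \right)} = 13$ ($k{\left(N,T \right)} = 8 - - 5 \left(2 - 1\right) = 8 - \left(-5\right) 1 = 8 - -5 = 8 + 5 = 13$)
$f{\left(R \right)} = \frac{13}{R}$
$G = \frac{27}{2}$ ($G = \frac{13}{1} - \frac{1}{4 - 6} = 13 \cdot 1 - \frac{1}{-2} = 13 - - \frac{1}{2} = 13 + \frac{1}{2} = \frac{27}{2} \approx 13.5$)
$\left(\left(8 - O\right) - 15\right) G = \left(\left(8 - 1\right) - 15\right) \frac{27}{2} = \left(7 - 15\right) \frac{27}{2} = \left(-8\right) \frac{27}{2} = -108$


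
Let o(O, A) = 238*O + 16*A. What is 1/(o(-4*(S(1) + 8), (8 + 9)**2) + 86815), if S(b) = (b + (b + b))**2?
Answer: 1/75255 ≈ 1.3288e-5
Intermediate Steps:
S(b) = 9*b**2 (S(b) = (b + 2*b)**2 = (3*b)**2 = 9*b**2)
o(O, A) = 16*A + 238*O
1/(o(-4*(S(1) + 8), (8 + 9)**2) + 86815) = 1/((16*(8 + 9)**2 + 238*(-4*(9*1**2 + 8))) + 86815) = 1/((16*17**2 + 238*(-4*(9*1 + 8))) + 86815) = 1/((16*289 + 238*(-4*(9 + 8))) + 86815) = 1/((4624 + 238*(-4*17)) + 86815) = 1/((4624 + 238*(-68)) + 86815) = 1/((4624 - 16184) + 86815) = 1/(-11560 + 86815) = 1/75255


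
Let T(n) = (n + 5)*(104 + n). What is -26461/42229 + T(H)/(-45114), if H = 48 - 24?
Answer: -675257801/952559553 ≈ -0.70889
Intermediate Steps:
H = 24
T(n) = (5 + n)*(104 + n)
-26461/42229 + T(H)/(-45114) = -26461/42229 + (520 + 24**2 + 109*24)/(-45114) = -26461*1/42229 + (520 + 576 + 2616)*(-1/45114) = -26461/42229 + 3712*(-1/45114) = -26461/42229 - 1856/22557 = -675257801/952559553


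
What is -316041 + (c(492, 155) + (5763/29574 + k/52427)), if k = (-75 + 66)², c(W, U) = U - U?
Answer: -163337903985241/516825366 ≈ -3.1604e+5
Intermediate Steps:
c(W, U) = 0
k = 81 (k = (-9)² = 81)
-316041 + (c(492, 155) + (5763/29574 + k/52427)) = -316041 + (0 + (5763/29574 + 81/52427)) = -316041 + (0 + (5763*(1/29574) + 81*(1/52427))) = -316041 + (0 + (1921/9858 + 81/52427)) = -316041 + (0 + 101510765/516825366) = -316041 + 101510765/516825366 = -163337903985241/516825366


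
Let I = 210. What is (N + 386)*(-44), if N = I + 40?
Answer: -27984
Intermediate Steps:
N = 250 (N = 210 + 40 = 250)
(N + 386)*(-44) = (250 + 386)*(-44) = 636*(-44) = -27984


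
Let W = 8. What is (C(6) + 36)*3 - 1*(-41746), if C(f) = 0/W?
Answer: 41854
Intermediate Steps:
C(f) = 0 (C(f) = 0/8 = 0*(1/8) = 0)
(C(6) + 36)*3 - 1*(-41746) = (0 + 36)*3 - 1*(-41746) = 36*3 + 41746 = 108 + 41746 = 41854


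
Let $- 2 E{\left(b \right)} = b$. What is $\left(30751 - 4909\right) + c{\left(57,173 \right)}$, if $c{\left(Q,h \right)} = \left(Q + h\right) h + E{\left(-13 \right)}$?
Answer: $\frac{131277}{2} \approx 65639.0$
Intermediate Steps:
$E{\left(b \right)} = - \frac{b}{2}$
$c{\left(Q,h \right)} = \frac{13}{2} + h \left(Q + h\right)$ ($c{\left(Q,h \right)} = \left(Q + h\right) h - - \frac{13}{2} = h \left(Q + h\right) + \frac{13}{2} = \frac{13}{2} + h \left(Q + h\right)$)
$\left(30751 - 4909\right) + c{\left(57,173 \right)} = \left(30751 - 4909\right) + \left(\frac{13}{2} + 173^{2} + 57 \cdot 173\right) = 25842 + \left(\frac{13}{2} + 29929 + 9861\right) = 25842 + \frac{79593}{2} = \frac{131277}{2}$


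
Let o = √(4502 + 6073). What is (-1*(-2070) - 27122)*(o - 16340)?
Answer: 409349680 - 375780*√47 ≈ 4.0677e+8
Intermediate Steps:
o = 15*√47 (o = √10575 = 15*√47 ≈ 102.83)
(-1*(-2070) - 27122)*(o - 16340) = (-1*(-2070) - 27122)*(15*√47 - 16340) = (2070 - 27122)*(-16340 + 15*√47) = -25052*(-16340 + 15*√47) = 409349680 - 375780*√47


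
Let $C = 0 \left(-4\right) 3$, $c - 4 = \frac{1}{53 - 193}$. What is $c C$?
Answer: $0$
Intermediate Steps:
$c = \frac{559}{140}$ ($c = 4 + \frac{1}{53 - 193} = 4 + \frac{1}{-140} = 4 - \frac{1}{140} = \frac{559}{140} \approx 3.9929$)
$C = 0$ ($C = 0 \cdot 3 = 0$)
$c C = \frac{559}{140} \cdot 0 = 0$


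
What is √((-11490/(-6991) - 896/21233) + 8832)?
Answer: √194643147861997326590/148439903 ≈ 93.987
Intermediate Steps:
√((-11490/(-6991) - 896/21233) + 8832) = √((-11490*(-1/6991) - 896*1/21233) + 8832) = √((11490/6991 - 896/21233) + 8832) = √(237703234/148439903 + 8832) = √(1311258926530/148439903) = √194643147861997326590/148439903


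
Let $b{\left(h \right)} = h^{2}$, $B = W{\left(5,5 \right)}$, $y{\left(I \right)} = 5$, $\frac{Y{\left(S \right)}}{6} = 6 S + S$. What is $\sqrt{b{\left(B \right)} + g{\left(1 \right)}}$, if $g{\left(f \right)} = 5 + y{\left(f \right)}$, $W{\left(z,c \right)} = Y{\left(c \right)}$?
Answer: $\sqrt{44110} \approx 210.02$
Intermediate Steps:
$Y{\left(S \right)} = 42 S$ ($Y{\left(S \right)} = 6 \left(6 S + S\right) = 6 \cdot 7 S = 42 S$)
$W{\left(z,c \right)} = 42 c$
$B = 210$ ($B = 42 \cdot 5 = 210$)
$g{\left(f \right)} = 10$ ($g{\left(f \right)} = 5 + 5 = 10$)
$\sqrt{b{\left(B \right)} + g{\left(1 \right)}} = \sqrt{210^{2} + 10} = \sqrt{44100 + 10} = \sqrt{44110}$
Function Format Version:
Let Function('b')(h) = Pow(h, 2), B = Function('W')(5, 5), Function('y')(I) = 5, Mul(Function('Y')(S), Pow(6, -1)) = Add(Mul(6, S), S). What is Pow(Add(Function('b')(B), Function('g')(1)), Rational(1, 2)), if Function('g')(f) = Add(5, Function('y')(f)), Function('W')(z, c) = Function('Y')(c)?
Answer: Pow(44110, Rational(1, 2)) ≈ 210.02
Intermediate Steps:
Function('Y')(S) = Mul(42, S) (Function('Y')(S) = Mul(6, Add(Mul(6, S), S)) = Mul(6, Mul(7, S)) = Mul(42, S))
Function('W')(z, c) = Mul(42, c)
B = 210 (B = Mul(42, 5) = 210)
Function('g')(f) = 10 (Function('g')(f) = Add(5, 5) = 10)
Pow(Add(Function('b')(B), Function('g')(1)), Rational(1, 2)) = Pow(Add(Pow(210, 2), 10), Rational(1, 2)) = Pow(Add(44100, 10), Rational(1, 2)) = Pow(44110, Rational(1, 2))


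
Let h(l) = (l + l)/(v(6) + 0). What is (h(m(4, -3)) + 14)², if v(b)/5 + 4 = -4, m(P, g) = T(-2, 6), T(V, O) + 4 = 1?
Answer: 80089/400 ≈ 200.22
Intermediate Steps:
T(V, O) = -3 (T(V, O) = -4 + 1 = -3)
m(P, g) = -3
v(b) = -40 (v(b) = -20 + 5*(-4) = -20 - 20 = -40)
h(l) = -l/20 (h(l) = (l + l)/(-40 + 0) = (2*l)/(-40) = (2*l)*(-1/40) = -l/20)
(h(m(4, -3)) + 14)² = (-1/20*(-3) + 14)² = (3/20 + 14)² = (283/20)² = 80089/400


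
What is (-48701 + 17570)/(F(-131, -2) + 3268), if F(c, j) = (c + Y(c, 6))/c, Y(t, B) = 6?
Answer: -4078161/428233 ≈ -9.5232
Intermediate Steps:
F(c, j) = (6 + c)/c (F(c, j) = (c + 6)/c = (6 + c)/c)
(-48701 + 17570)/(F(-131, -2) + 3268) = (-48701 + 17570)/((6 - 131)/(-131) + 3268) = -31131/(-1/131*(-125) + 3268) = -31131/(125/131 + 3268) = -31131/428233/131 = -31131*131/428233 = -4078161/428233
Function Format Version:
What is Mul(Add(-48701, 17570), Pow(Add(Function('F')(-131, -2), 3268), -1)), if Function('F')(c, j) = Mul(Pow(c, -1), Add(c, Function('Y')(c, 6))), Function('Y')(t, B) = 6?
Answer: Rational(-4078161, 428233) ≈ -9.5232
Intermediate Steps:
Function('F')(c, j) = Mul(Pow(c, -1), Add(6, c)) (Function('F')(c, j) = Mul(Pow(c, -1), Add(c, 6)) = Mul(Pow(c, -1), Add(6, c)))
Mul(Add(-48701, 17570), Pow(Add(Function('F')(-131, -2), 3268), -1)) = Mul(Add(-48701, 17570), Pow(Add(Mul(Pow(-131, -1), Add(6, -131)), 3268), -1)) = Mul(-31131, Pow(Add(Mul(Rational(-1, 131), -125), 3268), -1)) = Mul(-31131, Pow(Add(Rational(125, 131), 3268), -1)) = Mul(-31131, Pow(Rational(428233, 131), -1)) = Mul(-31131, Rational(131, 428233)) = Rational(-4078161, 428233)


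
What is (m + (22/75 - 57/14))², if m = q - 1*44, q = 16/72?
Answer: 22440339601/9922500 ≈ 2261.6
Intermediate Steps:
q = 2/9 (q = 16*(1/72) = 2/9 ≈ 0.22222)
m = -394/9 (m = 2/9 - 1*44 = 2/9 - 44 = -394/9 ≈ -43.778)
(m + (22/75 - 57/14))² = (-394/9 + (22/75 - 57/14))² = (-394/9 - 3967/1050)² = (-149801/3150)² = 22440339601/9922500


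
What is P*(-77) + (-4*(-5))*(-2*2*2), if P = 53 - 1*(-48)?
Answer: -7937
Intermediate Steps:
P = 101 (P = 53 + 48 = 101)
P*(-77) + (-4*(-5))*(-2*2*2) = 101*(-77) + (-4*(-5))*(-2*2*2) = -7777 + 20*(-4*2) = -7777 + 20*(-8) = -7777 - 160 = -7937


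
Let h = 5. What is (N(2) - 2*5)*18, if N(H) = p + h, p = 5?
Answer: 0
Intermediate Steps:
N(H) = 10 (N(H) = 5 + 5 = 10)
(N(2) - 2*5)*18 = (10 - 2*5)*18 = (10 - 10)*18 = 0*18 = 0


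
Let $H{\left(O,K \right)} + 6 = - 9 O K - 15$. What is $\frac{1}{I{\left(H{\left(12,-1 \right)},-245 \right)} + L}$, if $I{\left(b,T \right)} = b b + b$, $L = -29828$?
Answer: $- \frac{1}{22172} \approx -4.5102 \cdot 10^{-5}$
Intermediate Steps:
$H{\left(O,K \right)} = -21 - 9 K O$ ($H{\left(O,K \right)} = -6 + \left(- 9 O K - 15\right) = -6 - \left(15 + 9 K O\right) = -21 - 9 K O$)
$I{\left(b,T \right)} = b + b^{2}$ ($I{\left(b,T \right)} = b^{2} + b = b + b^{2}$)
$\frac{1}{I{\left(H{\left(12,-1 \right)},-245 \right)} + L} = \frac{1}{\left(-21 - \left(-9\right) 12\right) \left(1 - \left(21 - 108\right)\right) - 29828} = \frac{1}{\left(-21 + 108\right) \left(1 + \left(-21 + 108\right)\right) - 29828} = \frac{1}{87 \left(1 + 87\right) - 29828} = \frac{1}{87 \cdot 88 - 29828} = \frac{1}{7656 - 29828} = \frac{1}{-22172} = - \frac{1}{22172}$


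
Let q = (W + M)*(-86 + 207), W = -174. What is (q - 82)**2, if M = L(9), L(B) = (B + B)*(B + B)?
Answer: 326452624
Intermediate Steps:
L(B) = 4*B**2 (L(B) = (2*B)*(2*B) = 4*B**2)
M = 324 (M = 4*9**2 = 4*81 = 324)
q = 18150 (q = (-174 + 324)*(-86 + 207) = 150*121 = 18150)
(q - 82)**2 = (18150 - 82)**2 = 18068**2 = 326452624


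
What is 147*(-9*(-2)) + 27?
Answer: 2673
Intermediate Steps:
147*(-9*(-2)) + 27 = 147*18 + 27 = 2646 + 27 = 2673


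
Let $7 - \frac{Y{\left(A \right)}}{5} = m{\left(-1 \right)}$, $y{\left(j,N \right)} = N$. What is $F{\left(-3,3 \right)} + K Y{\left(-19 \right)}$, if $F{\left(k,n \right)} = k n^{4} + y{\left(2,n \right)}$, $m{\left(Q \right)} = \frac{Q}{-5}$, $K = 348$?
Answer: $11592$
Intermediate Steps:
$m{\left(Q \right)} = - \frac{Q}{5}$ ($m{\left(Q \right)} = Q \left(- \frac{1}{5}\right) = - \frac{Q}{5}$)
$Y{\left(A \right)} = 34$ ($Y{\left(A \right)} = 35 - 5 \left(\left(- \frac{1}{5}\right) \left(-1\right)\right) = 35 - 1 = 34$)
$F{\left(k,n \right)} = n + k n^{4}$ ($F{\left(k,n \right)} = k n^{4} + n = n + k n^{4}$)
$F{\left(-3,3 \right)} + K Y{\left(-19 \right)} = \left(3 - 3 \cdot 3^{4}\right) + 348 \cdot 34 = \left(3 - 243\right) + 11832 = -240 + 11832 = 11592$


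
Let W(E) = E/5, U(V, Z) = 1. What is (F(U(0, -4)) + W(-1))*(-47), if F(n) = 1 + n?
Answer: -423/5 ≈ -84.600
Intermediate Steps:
W(E) = E/5 (W(E) = E*(1/5) = E/5)
(F(U(0, -4)) + W(-1))*(-47) = ((1 + 1) + (1/5)*(-1))*(-47) = (2 - 1/5)*(-47) = (9/5)*(-47) = -423/5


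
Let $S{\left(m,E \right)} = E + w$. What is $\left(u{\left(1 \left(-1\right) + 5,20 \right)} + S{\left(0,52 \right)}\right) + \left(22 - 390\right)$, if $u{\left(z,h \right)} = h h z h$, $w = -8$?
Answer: $31676$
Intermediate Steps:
$u{\left(z,h \right)} = z h^{3}$ ($u{\left(z,h \right)} = h^{2} z h = z h^{2} h = z h^{3}$)
$S{\left(m,E \right)} = -8 + E$ ($S{\left(m,E \right)} = E - 8 = -8 + E$)
$\left(u{\left(1 \left(-1\right) + 5,20 \right)} + S{\left(0,52 \right)}\right) + \left(22 - 390\right) = \left(\left(1 \left(-1\right) + 5\right) 20^{3} + \left(-8 + 52\right)\right) + \left(22 - 390\right) = \left(\left(-1 + 5\right) 8000 + 44\right) + \left(22 - 390\right) = \left(4 \cdot 8000 + 44\right) - 368 = \left(32000 + 44\right) - 368 = 32044 - 368 = 31676$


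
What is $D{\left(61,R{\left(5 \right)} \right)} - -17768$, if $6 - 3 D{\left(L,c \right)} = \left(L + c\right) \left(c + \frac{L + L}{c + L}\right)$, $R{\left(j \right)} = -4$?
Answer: $\frac{53416}{3} \approx 17805.0$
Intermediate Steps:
$D{\left(L,c \right)} = 2 - \frac{\left(L + c\right) \left(c + \frac{2 L}{L + c}\right)}{3}$ ($D{\left(L,c \right)} = 2 - \frac{\left(L + c\right) \left(c + \frac{L + L}{c + L}\right)}{3} = 2 - \frac{\left(L + c\right) \left(c + \frac{2 L}{L + c}\right)}{3}$)
$D{\left(61,R{\left(5 \right)} \right)} - -17768 = \left(2 - \frac{122}{3} - \frac{\left(-4\right)^{2}}{3} - \frac{61}{3} \left(-4\right)\right) - -17768 = \left(2 - \frac{122}{3} - \frac{16}{3} + \frac{244}{3}\right) + 17768 = \frac{112}{3} + 17768 = \frac{53416}{3}$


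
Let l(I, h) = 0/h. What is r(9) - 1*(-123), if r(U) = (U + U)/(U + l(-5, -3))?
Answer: 125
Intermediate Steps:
l(I, h) = 0
r(U) = 2 (r(U) = (U + U)/(U + 0) = (2*U)/U = 2)
r(9) - 1*(-123) = 2 - 1*(-123) = 2 + 123 = 125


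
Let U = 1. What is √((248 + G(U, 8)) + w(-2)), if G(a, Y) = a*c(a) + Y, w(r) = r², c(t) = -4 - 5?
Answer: √251 ≈ 15.843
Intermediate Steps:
c(t) = -9
G(a, Y) = Y - 9*a (G(a, Y) = a*(-9) + Y = -9*a + Y = Y - 9*a)
√((248 + G(U, 8)) + w(-2)) = √((248 + (8 - 9*1)) + (-2)²) = √((248 + (8 - 9)) + 4) = √((248 - 1) + 4) = √(247 + 4) = √251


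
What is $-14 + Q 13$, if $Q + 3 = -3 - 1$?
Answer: $-105$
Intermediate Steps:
$Q = -7$ ($Q = -3 - 4 = -7$)
$-14 + Q 13 = -14 - 91 = -105$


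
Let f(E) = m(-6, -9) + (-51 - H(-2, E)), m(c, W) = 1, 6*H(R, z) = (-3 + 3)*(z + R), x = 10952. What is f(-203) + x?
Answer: 10902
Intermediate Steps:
H(R, z) = 0 (H(R, z) = ((-3 + 3)*(z + R))/6 = (0*(R + z))/6 = (⅙)*0 = 0)
f(E) = -50 (f(E) = 1 + (-51 - 1*0) = 1 + (-51 + 0) = 1 - 51 = -50)
f(-203) + x = -50 + 10952 = 10902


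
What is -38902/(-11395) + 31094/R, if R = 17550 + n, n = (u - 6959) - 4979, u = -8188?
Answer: -342459/39560 ≈ -8.6567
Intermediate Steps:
n = -20126 (n = (-8188 - 6959) - 4979 = -15147 - 4979 = -20126)
R = -2576 (R = 17550 - 20126 = -2576)
-38902/(-11395) + 31094/R = -38902/(-11395) + 31094/(-2576) = -38902*(-1/11395) + 31094*(-1/2576) = 734/215 - 2221/184 = -342459/39560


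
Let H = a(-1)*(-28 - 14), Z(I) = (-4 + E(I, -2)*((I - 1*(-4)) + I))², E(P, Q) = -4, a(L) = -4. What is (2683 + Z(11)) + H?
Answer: 14515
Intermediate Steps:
Z(I) = (-20 - 8*I)² (Z(I) = (-4 - 4*((I - 1*(-4)) + I))² = (-4 - 4*((I + 4) + I))² = (-4 - 4*((4 + I) + I))² = (-4 - 4*(4 + 2*I))² = (-4 + (-16 - 8*I))² = (-20 - 8*I)²)
H = 168 (H = -4*(-28 - 14) = -4*(-42) = 168)
(2683 + Z(11)) + H = (2683 + 16*(5 + 2*11)²) + 168 = (2683 + 16*(5 + 22)²) + 168 = (2683 + 16*27²) + 168 = (2683 + 16*729) + 168 = (2683 + 11664) + 168 = 14347 + 168 = 14515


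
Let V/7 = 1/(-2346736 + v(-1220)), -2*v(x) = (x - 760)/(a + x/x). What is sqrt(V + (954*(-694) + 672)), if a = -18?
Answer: I*sqrt(1052724390809954338354)/39895502 ≈ 813.27*I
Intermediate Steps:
v(x) = -380/17 + x/34 (v(x) = -(x - 760)/(2*(-18 + x/x)) = -(-760 + x)/(2*(-18 + 1)) = -(-760 + x)/(2*(-17)) = -(-760 + x)*(-1)/(2*17) = -(760/17 - x/17)/2 = -380/17 + x/34)
V = -119/39895502 (V = 7/(-2346736 + (-380/17 + (1/34)*(-1220))) = 7/(-2346736 + (-380/17 - 610/17)) = 7/(-2346736 - 990/17) = 7/(-39895502/17) = 7*(-17/39895502) = -119/39895502 ≈ -2.9828e-6)
sqrt(V + (954*(-694) + 672)) = sqrt(-119/39895502 + (954*(-694) + 672)) = sqrt(-119/39895502 + (-662076 + 672)) = sqrt(-119/39895502 - 661404) = sqrt(-26387044604927/39895502) = I*sqrt(1052724390809954338354)/39895502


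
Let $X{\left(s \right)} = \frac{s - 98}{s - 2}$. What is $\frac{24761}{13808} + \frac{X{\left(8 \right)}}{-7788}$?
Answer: $\frac{16087149}{8961392} \approx 1.7952$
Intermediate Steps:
$X{\left(s \right)} = \frac{-98 + s}{-2 + s}$
$\frac{24761}{13808} + \frac{X{\left(8 \right)}}{-7788} = \frac{24761}{13808} + \frac{\frac{1}{-2 + 8} \left(-98 + 8\right)}{-7788} = 24761 \cdot \frac{1}{13808} + \frac{1}{6} \left(-90\right) \left(- \frac{1}{7788}\right) = \frac{24761}{13808} + \frac{1}{6} \left(-90\right) \left(- \frac{1}{7788}\right) = \frac{24761}{13808} - - \frac{5}{2596} = \frac{24761}{13808} + \frac{5}{2596} = \frac{16087149}{8961392}$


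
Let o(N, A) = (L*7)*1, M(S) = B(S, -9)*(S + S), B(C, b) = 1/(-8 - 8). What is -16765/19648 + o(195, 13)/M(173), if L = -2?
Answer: -699769/3399104 ≈ -0.20587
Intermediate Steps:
B(C, b) = -1/16 (B(C, b) = 1/(-16) = -1/16)
M(S) = -S/8 (M(S) = -(S + S)/16 = -S/8)
o(N, A) = -14 (o(N, A) = -2*7*1 = -14*1 = -14)
-16765/19648 + o(195, 13)/M(173) = -16765/19648 - 14/((-⅛*173)) = -16765*1/19648 - 14/(-173/8) = -16765/19648 - 14*(-8/173) = -16765/19648 + 112/173 = -699769/3399104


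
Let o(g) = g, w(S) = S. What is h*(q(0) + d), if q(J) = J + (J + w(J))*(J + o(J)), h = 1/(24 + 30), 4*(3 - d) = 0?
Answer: 1/18 ≈ 0.055556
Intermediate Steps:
d = 3 (d = 3 - 1/4*0 = 3 + 0 = 3)
h = 1/54 ≈ 0.018519
q(J) = J + 4*J**2 (q(J) = J + (J + J)*(J + J) = J + (2*J)*(2*J) = J + 4*J**2)
h*(q(0) + d) = (0*(1 + 4*0) + 3)/54 = (0*(1 + 0) + 3)/54 = (0*1 + 3)/54 = (0 + 3)/54 = (1/54)*3 = 1/18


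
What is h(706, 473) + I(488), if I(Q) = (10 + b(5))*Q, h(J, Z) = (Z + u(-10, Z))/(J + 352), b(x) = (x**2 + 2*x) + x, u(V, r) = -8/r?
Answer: 530904927/21758 ≈ 24400.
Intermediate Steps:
b(x) = x**2 + 3*x
h(J, Z) = (Z - 8/Z)/(352 + J) (h(J, Z) = (Z - 8/Z)/(J + 352) = (Z - 8/Z)/(352 + J))
I(Q) = 50*Q (I(Q) = (10 + 5*(3 + 5))*Q = (10 + 5*8)*Q = (10 + 40)*Q = 50*Q)
h(706, 473) + I(488) = (-8 + 473**2)/(473*(352 + 706)) + 50*488 = (1/473)*(-8 + 223729)/1058 + 24400 = (1/473)*(1/1058)*223721 + 24400 = 9727/21758 + 24400 = 530904927/21758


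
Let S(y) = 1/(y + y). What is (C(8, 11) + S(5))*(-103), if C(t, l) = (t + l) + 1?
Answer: -20703/10 ≈ -2070.3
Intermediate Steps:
S(y) = 1/(2*y)
C(t, l) = 1 + l + t (C(t, l) = (l + t) + 1 = 1 + l + t)
(C(8, 11) + S(5))*(-103) = ((1 + 11 + 8) + (½)/5)*(-103) = (20 + (½)*(⅕))*(-103) = (20 + ⅒)*(-103) = (201/10)*(-103) = -20703/10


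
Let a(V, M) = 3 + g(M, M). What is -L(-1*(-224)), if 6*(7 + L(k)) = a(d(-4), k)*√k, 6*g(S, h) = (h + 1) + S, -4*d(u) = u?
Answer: 7 - 467*√14/9 ≈ -187.15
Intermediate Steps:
d(u) = -u/4
g(S, h) = ⅙ + S/6 + h/6 (g(S, h) = ((h + 1) + S)/6 = ((1 + h) + S)/6 = (1 + S + h)/6 = ⅙ + S/6 + h/6)
a(V, M) = 19/6 + M/3 (a(V, M) = 3 + (⅙ + M/6 + M/6) = 3 + (⅙ + M/3) = 19/6 + M/3)
L(k) = -7 + √k*(19/6 + k/3)/6 (L(k) = -7 + ((19/6 + k/3)*√k)/6 = -7 + (√k*(19/6 + k/3))/6 = -7 + √k*(19/6 + k/3)/6)
-L(-1*(-224)) = -(-7 + √(-1*(-224))*(19 + 2*(-1*(-224)))/36) = -(-7 + √224*(19 + 2*224)/36) = -(-7 + (4*√14)*(19 + 448)/36) = -(-7 + (1/36)*(4*√14)*467) = -(-7 + 467*√14/9) = 7 - 467*√14/9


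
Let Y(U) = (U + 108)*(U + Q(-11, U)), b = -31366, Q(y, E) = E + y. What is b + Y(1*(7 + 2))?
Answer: -30547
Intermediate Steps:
Y(U) = (-11 + 2*U)*(108 + U) (Y(U) = (U + 108)*(U + (U - 11)) = (108 + U)*(U + (-11 + U)) = (108 + U)*(-11 + 2*U) = (-11 + 2*U)*(108 + U))
b + Y(1*(7 + 2)) = -31366 + (-1188 + 2*(1*(7 + 2))² + 205*(1*(7 + 2))) = -31366 + (-1188 + 2*(1*9)² + 205*(1*9)) = -31366 + (-1188 + 2*9² + 205*9) = -31366 + (-1188 + 2*81 + 1845) = -31366 + (-1188 + 162 + 1845) = -31366 + 819 = -30547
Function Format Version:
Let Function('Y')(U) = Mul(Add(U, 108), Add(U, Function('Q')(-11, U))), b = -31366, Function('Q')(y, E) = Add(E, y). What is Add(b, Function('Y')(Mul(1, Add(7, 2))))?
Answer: -30547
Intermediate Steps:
Function('Y')(U) = Mul(Add(-11, Mul(2, U)), Add(108, U)) (Function('Y')(U) = Mul(Add(U, 108), Add(U, Add(U, -11))) = Mul(Add(108, U), Add(U, Add(-11, U))) = Mul(Add(108, U), Add(-11, Mul(2, U))) = Mul(Add(-11, Mul(2, U)), Add(108, U)))
Add(b, Function('Y')(Mul(1, Add(7, 2)))) = Add(-31366, Add(-1188, Mul(2, Pow(Mul(1, Add(7, 2)), 2)), Mul(205, Mul(1, Add(7, 2))))) = Add(-31366, Add(-1188, Mul(2, Pow(Mul(1, 9), 2)), Mul(205, Mul(1, 9)))) = Add(-31366, Add(-1188, Mul(2, Pow(9, 2)), Mul(205, 9))) = Add(-31366, Add(-1188, Mul(2, 81), 1845)) = Add(-31366, Add(-1188, 162, 1845)) = Add(-31366, 819) = -30547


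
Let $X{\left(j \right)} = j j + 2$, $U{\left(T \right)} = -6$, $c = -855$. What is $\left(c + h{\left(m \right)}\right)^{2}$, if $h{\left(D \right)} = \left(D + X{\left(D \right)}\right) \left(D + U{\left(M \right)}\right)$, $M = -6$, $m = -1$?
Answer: $755161$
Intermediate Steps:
$X{\left(j \right)} = 2 + j^{2}$ ($X{\left(j \right)} = j^{2} + 2 = 2 + j^{2}$)
$h{\left(D \right)} = \left(-6 + D\right) \left(2 + D + D^{2}\right)$ ($h{\left(D \right)} = \left(D + \left(2 + D^{2}\right)\right) \left(D - 6\right) = \left(2 + D + D^{2}\right) \left(-6 + D\right) = \left(-6 + D\right) \left(2 + D + D^{2}\right)$)
$\left(c + h{\left(m \right)}\right)^{2} = \left(-855 - \left(8 + 1 + 5\right)\right)^{2} = \left(-855 - 14\right)^{2} = \left(-869\right)^{2} = 755161$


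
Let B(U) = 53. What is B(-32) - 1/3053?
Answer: 161808/3053 ≈ 53.000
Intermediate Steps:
B(-32) - 1/3053 = 53 - 1/3053 = 161808/3053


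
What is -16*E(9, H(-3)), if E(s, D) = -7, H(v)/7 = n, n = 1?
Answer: 112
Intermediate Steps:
H(v) = 7 (H(v) = 7*1 = 7)
-16*E(9, H(-3)) = -16*(-7) = 112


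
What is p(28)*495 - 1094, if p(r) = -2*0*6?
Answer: -1094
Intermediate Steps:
p(r) = 0 (p(r) = 0*6 = 0)
p(28)*495 - 1094 = 0*495 - 1094 = 0 - 1094 = -1094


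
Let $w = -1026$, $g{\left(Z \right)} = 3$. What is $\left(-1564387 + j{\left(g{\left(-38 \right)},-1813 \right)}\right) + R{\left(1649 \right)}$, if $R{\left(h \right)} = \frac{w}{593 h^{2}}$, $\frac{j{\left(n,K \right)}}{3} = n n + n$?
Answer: $- \frac{2522494388506769}{1612486193} \approx -1.5644 \cdot 10^{6}$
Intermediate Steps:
$j{\left(n,K \right)} = 3 n + 3 n^{2}$ ($j{\left(n,K \right)} = 3 \left(n n + n\right) = 3 \left(n^{2} + n\right) = 3 \left(n + n^{2}\right) = 3 n + 3 n^{2}$)
$R{\left(h \right)} = - \frac{1026}{593 h^{2}}$
$\left(-1564387 + j{\left(g{\left(-38 \right)},-1813 \right)}\right) + R{\left(1649 \right)} = \left(-1564387 + 3 \cdot 3 \left(1 + 3\right)\right) - \frac{1026}{593 \cdot 2719201} = \left(-1564387 + 3 \cdot 3 \cdot 4\right) - \frac{1026}{1612486193} = \left(-1564387 + 36\right) - \frac{1026}{1612486193} = -1564351 - \frac{1026}{1612486193} = - \frac{2522494388506769}{1612486193}$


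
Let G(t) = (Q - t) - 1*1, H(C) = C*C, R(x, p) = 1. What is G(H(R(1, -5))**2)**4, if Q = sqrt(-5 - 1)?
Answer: (2 - I*sqrt(6))**4 ≈ -92.0 + 39.192*I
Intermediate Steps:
H(C) = C**2
Q = I*sqrt(6) (Q = sqrt(-6) = I*sqrt(6) ≈ 2.4495*I)
G(t) = -1 - t + I*sqrt(6) (G(t) = (I*sqrt(6) - t) - 1*1 = (-t + I*sqrt(6)) - 1 = -1 - t + I*sqrt(6))
G(H(R(1, -5))**2)**4 = (-1 - (1**2)**2 + I*sqrt(6))**4 = (-1 - 1*1**2 + I*sqrt(6))**4 = (-1 - 1*1 + I*sqrt(6))**4 = (-1 - 1 + I*sqrt(6))**4 = (-2 + I*sqrt(6))**4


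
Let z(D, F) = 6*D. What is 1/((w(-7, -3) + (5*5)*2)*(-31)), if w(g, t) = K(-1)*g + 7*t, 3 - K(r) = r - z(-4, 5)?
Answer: -1/5239 ≈ -0.00019088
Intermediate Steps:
K(r) = -21 - r (K(r) = 3 - (r - 6*(-4)) = 3 - (r - 1*(-24)) = 3 - (r + 24) = 3 - (24 + r) = 3 + (-24 - r) = -21 - r)
w(g, t) = -20*g + 7*t (w(g, t) = (-21 - 1*(-1))*g + 7*t = (-21 + 1)*g + 7*t = -20*g + 7*t)
1/((w(-7, -3) + (5*5)*2)*(-31)) = 1/(((-20*(-7) + 7*(-3)) + (5*5)*2)*(-31)) = 1/(((140 - 21) + 25*2)*(-31)) = 1/((119 + 50)*(-31)) = 1/(169*(-31)) = 1/(-5239) = -1/5239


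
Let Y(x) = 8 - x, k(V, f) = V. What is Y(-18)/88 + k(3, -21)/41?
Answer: 665/1804 ≈ 0.36863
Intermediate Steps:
Y(-18)/88 + k(3, -21)/41 = (8 - 1*(-18))/88 + 3/41 = (8 + 18)*(1/88) + 3*(1/41) = 26*(1/88) + 3/41 = 13/44 + 3/41 = 665/1804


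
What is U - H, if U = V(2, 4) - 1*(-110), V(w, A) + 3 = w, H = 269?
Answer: -160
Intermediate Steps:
V(w, A) = -3 + w
U = 109 (U = (-3 + 2) - 1*(-110) = -1 + 110 = 109)
U - H = 109 - 1*269 = 109 - 269 = -160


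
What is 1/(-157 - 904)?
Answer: -1/1061 ≈ -0.00094251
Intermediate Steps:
1/(-157 - 904) = 1/(-1061) = -1/1061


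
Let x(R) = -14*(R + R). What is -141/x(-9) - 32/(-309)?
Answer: -1315/2884 ≈ -0.45596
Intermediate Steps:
x(R) = -28*R
-141/x(-9) - 32/(-309) = -141/((-28*(-9))) - 32/(-309) = -141/252 - 32*(-1/309) = -141*1/252 + 32/309 = -47/84 + 32/309 = -1315/2884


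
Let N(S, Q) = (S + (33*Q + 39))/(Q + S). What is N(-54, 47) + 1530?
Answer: 9174/7 ≈ 1310.6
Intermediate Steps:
N(S, Q) = (39 + S + 33*Q)/(Q + S) (N(S, Q) = (S + (39 + 33*Q))/(Q + S) = (39 + S + 33*Q)/(Q + S))
N(-54, 47) + 1530 = (39 - 54 + 33*47)/(47 - 54) + 1530 = (39 - 54 + 1551)/(-7) + 1530 = -⅐*1536 + 1530 = -1536/7 + 1530 = 9174/7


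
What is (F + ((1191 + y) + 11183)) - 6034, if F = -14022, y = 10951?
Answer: 3269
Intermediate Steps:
(F + ((1191 + y) + 11183)) - 6034 = (-14022 + ((1191 + 10951) + 11183)) - 6034 = (-14022 + (12142 + 11183)) - 6034 = (-14022 + 23325) - 6034 = 9303 - 6034 = 3269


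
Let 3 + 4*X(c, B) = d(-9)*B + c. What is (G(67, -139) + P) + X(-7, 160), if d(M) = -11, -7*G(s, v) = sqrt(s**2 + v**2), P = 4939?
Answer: 8993/2 - sqrt(23810)/7 ≈ 4474.5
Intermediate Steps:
G(s, v) = -sqrt(s**2 + v**2)/7
X(c, B) = -3/4 - 11*B/4 + c/4 (X(c, B) = -3/4 + (-11*B + c)/4 = -3/4 + (c - 11*B)/4 = -3/4 + (-11*B/4 + c/4) = -3/4 - 11*B/4 + c/4)
(G(67, -139) + P) + X(-7, 160) = (-sqrt(67**2 + (-139)**2)/7 + 4939) + (-3/4 - 11/4*160 + (1/4)*(-7)) = (-sqrt(4489 + 19321)/7 + 4939) + (-3/4 - 440 - 7/4) = (-sqrt(23810)/7 + 4939) - 885/2 = (4939 - sqrt(23810)/7) - 885/2 = 8993/2 - sqrt(23810)/7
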